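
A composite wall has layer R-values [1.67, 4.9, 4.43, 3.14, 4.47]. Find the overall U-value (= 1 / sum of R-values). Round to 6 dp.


R_total = 1.67 + 4.9 + 4.43 + 3.14 + 4.47 = 18.61
U = 1/18.61 = 0.053735

0.053735


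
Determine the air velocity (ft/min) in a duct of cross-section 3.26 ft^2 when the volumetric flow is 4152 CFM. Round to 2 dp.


V = 4152 / 3.26 = 1273.62 ft/min

1273.62 ft/min


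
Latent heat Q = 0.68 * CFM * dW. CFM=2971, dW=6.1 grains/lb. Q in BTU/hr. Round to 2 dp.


Q = 0.68 * 2971 * 6.1 = 12323.71 BTU/hr

12323.71 BTU/hr


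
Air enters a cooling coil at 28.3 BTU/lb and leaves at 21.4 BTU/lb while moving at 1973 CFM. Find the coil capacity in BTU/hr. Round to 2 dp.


Q = 4.5 * 1973 * (28.3 - 21.4) = 61261.65 BTU/hr

61261.65 BTU/hr


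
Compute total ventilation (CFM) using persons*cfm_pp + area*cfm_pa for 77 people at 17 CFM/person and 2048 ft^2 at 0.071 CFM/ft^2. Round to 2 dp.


Total = 77*17 + 2048*0.071 = 1454.41 CFM

1454.41 CFM


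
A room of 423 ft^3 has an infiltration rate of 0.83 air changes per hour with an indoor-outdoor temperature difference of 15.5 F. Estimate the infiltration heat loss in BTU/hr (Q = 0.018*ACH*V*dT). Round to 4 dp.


Q = 0.018 * 0.83 * 423 * 15.5 = 97.9541 BTU/hr

97.9541 BTU/hr


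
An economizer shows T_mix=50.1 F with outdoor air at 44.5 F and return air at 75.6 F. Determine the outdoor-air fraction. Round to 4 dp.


frac = (50.1 - 75.6) / (44.5 - 75.6) = 0.8199

0.8199


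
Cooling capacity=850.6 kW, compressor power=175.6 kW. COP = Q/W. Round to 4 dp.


COP = 850.6 / 175.6 = 4.8440

4.8440


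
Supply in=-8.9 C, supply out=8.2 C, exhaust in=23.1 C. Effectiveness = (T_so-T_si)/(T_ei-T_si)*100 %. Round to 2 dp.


eff = (8.2-(-8.9))/(23.1-(-8.9))*100 = 53.44 %

53.44 %


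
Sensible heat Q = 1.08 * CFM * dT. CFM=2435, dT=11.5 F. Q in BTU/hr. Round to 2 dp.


Q = 1.08 * 2435 * 11.5 = 30242.70 BTU/hr

30242.70 BTU/hr


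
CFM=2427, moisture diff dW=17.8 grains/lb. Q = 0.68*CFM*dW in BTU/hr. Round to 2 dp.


Q = 0.68 * 2427 * 17.8 = 29376.41 BTU/hr

29376.41 BTU/hr


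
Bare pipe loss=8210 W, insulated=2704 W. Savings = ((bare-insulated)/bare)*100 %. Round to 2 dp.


Savings = ((8210-2704)/8210)*100 = 67.06 %

67.06 %


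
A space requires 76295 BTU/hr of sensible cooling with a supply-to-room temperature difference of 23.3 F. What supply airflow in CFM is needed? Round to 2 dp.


CFM = 76295 / (1.08 * 23.3) = 3031.91

3031.91 CFM


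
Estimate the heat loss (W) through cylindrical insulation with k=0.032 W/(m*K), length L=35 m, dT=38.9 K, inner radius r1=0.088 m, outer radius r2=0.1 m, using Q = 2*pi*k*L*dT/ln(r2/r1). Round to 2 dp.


Q = 2*pi*0.032*35*38.9/ln(0.1/0.088) = 2141.43 W

2141.43 W


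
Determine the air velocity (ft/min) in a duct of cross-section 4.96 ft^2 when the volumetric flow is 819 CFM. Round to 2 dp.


V = 819 / 4.96 = 165.12 ft/min

165.12 ft/min


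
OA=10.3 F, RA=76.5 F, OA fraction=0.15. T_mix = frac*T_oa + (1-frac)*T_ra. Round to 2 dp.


T_mix = 0.15*10.3 + 0.85*76.5 = 66.57 F

66.57 F


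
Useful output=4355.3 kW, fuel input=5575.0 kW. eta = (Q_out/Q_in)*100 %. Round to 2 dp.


eta = (4355.3/5575.0)*100 = 78.12 %

78.12 %


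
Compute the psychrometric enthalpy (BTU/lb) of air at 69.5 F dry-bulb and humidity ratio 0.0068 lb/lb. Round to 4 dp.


h = 0.24*69.5 + 0.0068*(1061+0.444*69.5) = 24.1046 BTU/lb

24.1046 BTU/lb


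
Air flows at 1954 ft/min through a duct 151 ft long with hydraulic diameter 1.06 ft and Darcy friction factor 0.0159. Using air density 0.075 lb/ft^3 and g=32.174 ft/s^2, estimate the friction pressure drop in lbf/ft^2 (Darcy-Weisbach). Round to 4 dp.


v_fps = 1954/60 = 32.5667 ft/s
dp = 0.0159*(151/1.06)*0.075*32.5667^2/(2*32.174) = 2.7999 lbf/ft^2

2.7999 lbf/ft^2


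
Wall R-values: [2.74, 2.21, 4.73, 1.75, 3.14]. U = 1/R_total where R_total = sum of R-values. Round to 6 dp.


R_total = 2.74 + 2.21 + 4.73 + 1.75 + 3.14 = 14.57
U = 1/14.57 = 0.068634

0.068634


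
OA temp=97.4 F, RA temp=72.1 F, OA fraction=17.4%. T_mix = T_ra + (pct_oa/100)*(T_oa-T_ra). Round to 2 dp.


T_mix = 72.1 + (17.4/100)*(97.4-72.1) = 76.50 F

76.50 F


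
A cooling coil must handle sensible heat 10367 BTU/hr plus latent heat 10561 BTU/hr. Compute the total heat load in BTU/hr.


Qt = 10367 + 10561 = 20928 BTU/hr

20928 BTU/hr


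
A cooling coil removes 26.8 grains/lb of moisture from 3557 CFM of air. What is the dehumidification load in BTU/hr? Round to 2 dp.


Q = 0.68 * 3557 * 26.8 = 64822.77 BTU/hr

64822.77 BTU/hr


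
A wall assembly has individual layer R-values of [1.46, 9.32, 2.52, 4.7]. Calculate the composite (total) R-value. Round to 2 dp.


R_total = 1.46 + 9.32 + 2.52 + 4.7 = 18.00

18.00


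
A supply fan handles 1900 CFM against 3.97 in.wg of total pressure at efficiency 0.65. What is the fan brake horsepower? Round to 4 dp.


BHP = 1900 * 3.97 / (6356 * 0.65) = 1.8258 hp

1.8258 hp


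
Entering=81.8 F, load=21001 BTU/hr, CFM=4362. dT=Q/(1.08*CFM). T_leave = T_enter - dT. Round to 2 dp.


dT = 21001/(1.08*4362) = 4.4579
T_leave = 81.8 - 4.4579 = 77.34 F

77.34 F


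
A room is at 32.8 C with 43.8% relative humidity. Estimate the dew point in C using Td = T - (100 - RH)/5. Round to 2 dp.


Td = 32.8 - (100-43.8)/5 = 21.56 C

21.56 C


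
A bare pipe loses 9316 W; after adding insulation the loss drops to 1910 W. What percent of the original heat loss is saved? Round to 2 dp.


Savings = ((9316-1910)/9316)*100 = 79.50 %

79.50 %


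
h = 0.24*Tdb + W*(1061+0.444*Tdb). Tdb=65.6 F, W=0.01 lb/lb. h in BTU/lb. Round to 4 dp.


h = 0.24*65.6 + 0.01*(1061+0.444*65.6) = 26.6453 BTU/lb

26.6453 BTU/lb


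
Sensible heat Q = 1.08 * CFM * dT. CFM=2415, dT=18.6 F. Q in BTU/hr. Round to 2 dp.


Q = 1.08 * 2415 * 18.6 = 48512.52 BTU/hr

48512.52 BTU/hr


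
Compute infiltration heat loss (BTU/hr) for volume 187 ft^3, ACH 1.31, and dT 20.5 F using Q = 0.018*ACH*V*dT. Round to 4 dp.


Q = 0.018 * 1.31 * 187 * 20.5 = 90.3939 BTU/hr

90.3939 BTU/hr


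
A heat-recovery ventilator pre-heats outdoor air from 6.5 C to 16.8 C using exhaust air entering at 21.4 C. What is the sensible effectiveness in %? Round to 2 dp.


eff = (16.8-6.5)/(21.4-6.5)*100 = 69.13 %

69.13 %


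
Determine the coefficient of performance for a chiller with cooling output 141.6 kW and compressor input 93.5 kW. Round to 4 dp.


COP = 141.6 / 93.5 = 1.5144

1.5144


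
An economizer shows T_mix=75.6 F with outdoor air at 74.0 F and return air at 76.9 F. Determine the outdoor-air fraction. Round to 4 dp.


frac = (75.6 - 76.9) / (74.0 - 76.9) = 0.4483

0.4483


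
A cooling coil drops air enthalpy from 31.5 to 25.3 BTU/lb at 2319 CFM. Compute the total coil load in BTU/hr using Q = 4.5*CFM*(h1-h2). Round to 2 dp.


Q = 4.5 * 2319 * (31.5 - 25.3) = 64700.10 BTU/hr

64700.10 BTU/hr


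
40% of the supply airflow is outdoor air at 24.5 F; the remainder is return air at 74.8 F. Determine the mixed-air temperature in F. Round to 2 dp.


T_mix = 0.4*24.5 + 0.6*74.8 = 54.68 F

54.68 F


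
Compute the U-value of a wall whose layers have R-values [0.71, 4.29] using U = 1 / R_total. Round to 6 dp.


R_total = 0.71 + 4.29 = 5.00
U = 1/5.00 = 0.200000

0.200000


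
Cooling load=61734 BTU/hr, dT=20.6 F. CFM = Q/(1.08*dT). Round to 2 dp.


CFM = 61734 / (1.08 * 20.6) = 2774.81

2774.81 CFM


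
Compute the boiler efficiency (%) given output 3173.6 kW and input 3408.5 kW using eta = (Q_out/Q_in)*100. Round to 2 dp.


eta = (3173.6/3408.5)*100 = 93.11 %

93.11 %


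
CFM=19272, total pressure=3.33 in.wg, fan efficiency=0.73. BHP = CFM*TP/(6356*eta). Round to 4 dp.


BHP = 19272 * 3.33 / (6356 * 0.73) = 13.8313 hp

13.8313 hp


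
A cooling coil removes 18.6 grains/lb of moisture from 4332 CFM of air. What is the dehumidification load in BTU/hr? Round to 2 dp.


Q = 0.68 * 4332 * 18.6 = 54791.14 BTU/hr

54791.14 BTU/hr


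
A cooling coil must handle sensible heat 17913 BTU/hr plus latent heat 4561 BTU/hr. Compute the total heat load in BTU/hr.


Qt = 17913 + 4561 = 22474 BTU/hr

22474 BTU/hr


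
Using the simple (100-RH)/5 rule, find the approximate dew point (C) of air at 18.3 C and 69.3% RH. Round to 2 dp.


Td = 18.3 - (100-69.3)/5 = 12.16 C

12.16 C


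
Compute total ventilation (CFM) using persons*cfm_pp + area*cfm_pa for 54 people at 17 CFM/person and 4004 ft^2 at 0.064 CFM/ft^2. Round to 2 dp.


Total = 54*17 + 4004*0.064 = 1174.26 CFM

1174.26 CFM


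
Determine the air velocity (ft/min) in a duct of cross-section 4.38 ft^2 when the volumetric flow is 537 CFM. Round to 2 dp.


V = 537 / 4.38 = 122.60 ft/min

122.60 ft/min


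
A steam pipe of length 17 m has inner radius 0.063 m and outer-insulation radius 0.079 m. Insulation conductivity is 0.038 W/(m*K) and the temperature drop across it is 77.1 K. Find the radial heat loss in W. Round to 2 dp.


Q = 2*pi*0.038*17*77.1/ln(0.079/0.063) = 1382.79 W

1382.79 W


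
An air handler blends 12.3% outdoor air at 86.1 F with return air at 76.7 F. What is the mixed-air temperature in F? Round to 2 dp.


T_mix = 76.7 + (12.3/100)*(86.1-76.7) = 77.86 F

77.86 F


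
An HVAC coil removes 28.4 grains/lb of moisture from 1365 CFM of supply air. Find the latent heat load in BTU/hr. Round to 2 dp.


Q = 0.68 * 1365 * 28.4 = 26360.88 BTU/hr

26360.88 BTU/hr


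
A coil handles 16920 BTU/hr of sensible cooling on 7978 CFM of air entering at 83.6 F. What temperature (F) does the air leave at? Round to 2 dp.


dT = 16920/(1.08*7978) = 1.9637
T_leave = 83.6 - 1.9637 = 81.64 F

81.64 F


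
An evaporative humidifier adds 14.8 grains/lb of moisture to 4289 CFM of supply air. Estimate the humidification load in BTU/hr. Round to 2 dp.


Q = 0.68 * 4289 * 14.8 = 43164.50 BTU/hr

43164.50 BTU/hr


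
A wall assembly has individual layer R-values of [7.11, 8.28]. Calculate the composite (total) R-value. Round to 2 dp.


R_total = 7.11 + 8.28 = 15.39

15.39


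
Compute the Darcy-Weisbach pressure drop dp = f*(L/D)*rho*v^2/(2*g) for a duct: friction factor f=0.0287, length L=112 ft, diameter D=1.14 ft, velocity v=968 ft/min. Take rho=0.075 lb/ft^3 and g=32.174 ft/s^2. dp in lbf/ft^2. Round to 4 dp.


v_fps = 968/60 = 16.1333 ft/s
dp = 0.0287*(112/1.14)*0.075*16.1333^2/(2*32.174) = 0.8554 lbf/ft^2

0.8554 lbf/ft^2


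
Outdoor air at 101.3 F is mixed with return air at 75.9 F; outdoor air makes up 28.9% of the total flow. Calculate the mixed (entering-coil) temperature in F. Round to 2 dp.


T_mix = 75.9 + (28.9/100)*(101.3-75.9) = 83.24 F

83.24 F


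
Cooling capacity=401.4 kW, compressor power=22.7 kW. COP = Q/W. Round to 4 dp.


COP = 401.4 / 22.7 = 17.6828

17.6828


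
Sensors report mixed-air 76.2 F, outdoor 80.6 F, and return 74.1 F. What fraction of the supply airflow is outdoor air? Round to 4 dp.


frac = (76.2 - 74.1) / (80.6 - 74.1) = 0.3231

0.3231


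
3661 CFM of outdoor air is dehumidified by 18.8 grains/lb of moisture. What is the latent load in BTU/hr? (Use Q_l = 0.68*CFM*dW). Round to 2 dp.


Q = 0.68 * 3661 * 18.8 = 46802.22 BTU/hr

46802.22 BTU/hr


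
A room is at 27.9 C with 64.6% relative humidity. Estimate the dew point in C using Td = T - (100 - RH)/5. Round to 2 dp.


Td = 27.9 - (100-64.6)/5 = 20.82 C

20.82 C


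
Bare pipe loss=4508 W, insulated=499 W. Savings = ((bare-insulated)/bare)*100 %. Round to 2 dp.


Savings = ((4508-499)/4508)*100 = 88.93 %

88.93 %


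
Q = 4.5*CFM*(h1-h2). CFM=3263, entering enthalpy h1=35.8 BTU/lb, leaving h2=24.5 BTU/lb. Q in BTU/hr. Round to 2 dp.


Q = 4.5 * 3263 * (35.8 - 24.5) = 165923.55 BTU/hr

165923.55 BTU/hr


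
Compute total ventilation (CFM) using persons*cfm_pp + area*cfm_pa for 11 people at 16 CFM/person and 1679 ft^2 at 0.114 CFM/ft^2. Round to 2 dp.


Total = 11*16 + 1679*0.114 = 367.41 CFM

367.41 CFM


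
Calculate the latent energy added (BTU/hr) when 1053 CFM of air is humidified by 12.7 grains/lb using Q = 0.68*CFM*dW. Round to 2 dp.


Q = 0.68 * 1053 * 12.7 = 9093.71 BTU/hr

9093.71 BTU/hr


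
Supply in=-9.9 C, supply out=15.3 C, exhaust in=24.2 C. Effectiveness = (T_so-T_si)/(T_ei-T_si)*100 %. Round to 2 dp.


eff = (15.3-(-9.9))/(24.2-(-9.9))*100 = 73.90 %

73.90 %


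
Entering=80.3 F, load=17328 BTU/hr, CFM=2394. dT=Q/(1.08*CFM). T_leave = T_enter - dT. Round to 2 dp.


dT = 17328/(1.08*2394) = 6.7019
T_leave = 80.3 - 6.7019 = 73.60 F

73.60 F


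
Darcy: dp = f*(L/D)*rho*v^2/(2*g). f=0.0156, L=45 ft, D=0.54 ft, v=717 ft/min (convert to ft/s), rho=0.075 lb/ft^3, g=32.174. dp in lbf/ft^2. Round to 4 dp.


v_fps = 717/60 = 11.95 ft/s
dp = 0.0156*(45/0.54)*0.075*11.95^2/(2*32.174) = 0.2164 lbf/ft^2

0.2164 lbf/ft^2


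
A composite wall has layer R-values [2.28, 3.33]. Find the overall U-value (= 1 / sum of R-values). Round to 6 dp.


R_total = 2.28 + 3.33 = 5.61
U = 1/5.61 = 0.178253

0.178253


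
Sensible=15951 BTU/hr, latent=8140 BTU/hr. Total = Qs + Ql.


Qt = 15951 + 8140 = 24091 BTU/hr

24091 BTU/hr


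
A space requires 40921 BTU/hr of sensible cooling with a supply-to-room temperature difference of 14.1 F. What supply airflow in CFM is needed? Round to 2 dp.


CFM = 40921 / (1.08 * 14.1) = 2687.22

2687.22 CFM


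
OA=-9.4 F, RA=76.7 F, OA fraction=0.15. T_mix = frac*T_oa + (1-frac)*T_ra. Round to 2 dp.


T_mix = 0.15*(-9.4) + 0.85*76.7 = 63.79 F

63.79 F


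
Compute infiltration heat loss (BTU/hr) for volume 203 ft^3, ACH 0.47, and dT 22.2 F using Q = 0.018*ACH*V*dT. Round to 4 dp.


Q = 0.018 * 0.47 * 203 * 22.2 = 38.1258 BTU/hr

38.1258 BTU/hr


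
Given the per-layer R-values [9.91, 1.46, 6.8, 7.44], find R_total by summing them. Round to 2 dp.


R_total = 9.91 + 1.46 + 6.8 + 7.44 = 25.61

25.61


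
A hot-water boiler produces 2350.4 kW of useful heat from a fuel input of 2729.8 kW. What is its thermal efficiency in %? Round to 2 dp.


eta = (2350.4/2729.8)*100 = 86.10 %

86.10 %


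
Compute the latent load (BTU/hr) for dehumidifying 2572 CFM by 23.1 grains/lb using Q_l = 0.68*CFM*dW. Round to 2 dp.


Q = 0.68 * 2572 * 23.1 = 40400.98 BTU/hr

40400.98 BTU/hr


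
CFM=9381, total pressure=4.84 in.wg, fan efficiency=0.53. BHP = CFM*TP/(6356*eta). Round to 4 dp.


BHP = 9381 * 4.84 / (6356 * 0.53) = 13.4783 hp

13.4783 hp


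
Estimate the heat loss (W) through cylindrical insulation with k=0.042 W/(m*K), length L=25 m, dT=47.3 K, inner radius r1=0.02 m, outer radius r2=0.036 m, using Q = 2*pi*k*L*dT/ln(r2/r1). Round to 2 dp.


Q = 2*pi*0.042*25*47.3/ln(0.036/0.02) = 530.90 W

530.90 W


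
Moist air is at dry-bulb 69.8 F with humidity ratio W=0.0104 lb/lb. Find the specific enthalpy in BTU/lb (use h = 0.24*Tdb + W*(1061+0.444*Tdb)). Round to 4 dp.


h = 0.24*69.8 + 0.0104*(1061+0.444*69.8) = 28.1087 BTU/lb

28.1087 BTU/lb


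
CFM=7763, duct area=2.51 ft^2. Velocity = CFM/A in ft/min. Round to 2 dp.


V = 7763 / 2.51 = 3092.83 ft/min

3092.83 ft/min


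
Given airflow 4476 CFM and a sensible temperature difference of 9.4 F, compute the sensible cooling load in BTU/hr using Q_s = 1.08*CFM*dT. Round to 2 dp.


Q = 1.08 * 4476 * 9.4 = 45440.35 BTU/hr

45440.35 BTU/hr


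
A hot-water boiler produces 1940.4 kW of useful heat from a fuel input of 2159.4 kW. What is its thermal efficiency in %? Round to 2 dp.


eta = (1940.4/2159.4)*100 = 89.86 %

89.86 %


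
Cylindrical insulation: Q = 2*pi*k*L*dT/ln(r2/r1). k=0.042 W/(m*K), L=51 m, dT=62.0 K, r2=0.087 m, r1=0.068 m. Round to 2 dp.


Q = 2*pi*0.042*51*62.0/ln(0.087/0.068) = 3386.49 W

3386.49 W


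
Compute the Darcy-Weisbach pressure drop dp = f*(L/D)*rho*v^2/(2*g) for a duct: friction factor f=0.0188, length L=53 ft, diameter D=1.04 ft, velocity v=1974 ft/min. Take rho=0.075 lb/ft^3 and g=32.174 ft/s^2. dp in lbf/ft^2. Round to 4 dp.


v_fps = 1974/60 = 32.9 ft/s
dp = 0.0188*(53/1.04)*0.075*32.9^2/(2*32.174) = 1.2087 lbf/ft^2

1.2087 lbf/ft^2


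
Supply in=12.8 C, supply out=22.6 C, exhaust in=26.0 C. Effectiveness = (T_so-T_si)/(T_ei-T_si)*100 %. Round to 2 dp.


eff = (22.6-12.8)/(26.0-12.8)*100 = 74.24 %

74.24 %


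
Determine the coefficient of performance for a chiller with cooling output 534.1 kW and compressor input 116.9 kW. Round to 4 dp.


COP = 534.1 / 116.9 = 4.5689

4.5689


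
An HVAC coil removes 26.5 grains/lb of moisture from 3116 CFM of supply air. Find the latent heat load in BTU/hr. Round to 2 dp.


Q = 0.68 * 3116 * 26.5 = 56150.32 BTU/hr

56150.32 BTU/hr


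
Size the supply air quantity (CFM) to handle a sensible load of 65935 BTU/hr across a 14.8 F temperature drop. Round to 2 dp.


CFM = 65935 / (1.08 * 14.8) = 4125.06

4125.06 CFM


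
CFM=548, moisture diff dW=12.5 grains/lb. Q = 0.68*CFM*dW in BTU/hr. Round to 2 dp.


Q = 0.68 * 548 * 12.5 = 4658.00 BTU/hr

4658.00 BTU/hr


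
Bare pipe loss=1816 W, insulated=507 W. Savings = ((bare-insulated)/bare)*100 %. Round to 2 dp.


Savings = ((1816-507)/1816)*100 = 72.08 %

72.08 %


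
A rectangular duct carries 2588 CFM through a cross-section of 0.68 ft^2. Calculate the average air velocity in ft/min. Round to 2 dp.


V = 2588 / 0.68 = 3805.88 ft/min

3805.88 ft/min


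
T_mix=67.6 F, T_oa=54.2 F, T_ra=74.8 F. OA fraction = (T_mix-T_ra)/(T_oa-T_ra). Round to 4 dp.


frac = (67.6 - 74.8) / (54.2 - 74.8) = 0.3495

0.3495


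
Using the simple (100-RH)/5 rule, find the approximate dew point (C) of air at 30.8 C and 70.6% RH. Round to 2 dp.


Td = 30.8 - (100-70.6)/5 = 24.92 C

24.92 C


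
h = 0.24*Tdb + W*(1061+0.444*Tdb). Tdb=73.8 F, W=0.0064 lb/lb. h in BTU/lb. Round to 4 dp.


h = 0.24*73.8 + 0.0064*(1061+0.444*73.8) = 24.7121 BTU/lb

24.7121 BTU/lb


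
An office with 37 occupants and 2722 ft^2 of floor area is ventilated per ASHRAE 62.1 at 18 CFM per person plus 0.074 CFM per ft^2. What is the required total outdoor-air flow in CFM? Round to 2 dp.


Total = 37*18 + 2722*0.074 = 867.43 CFM

867.43 CFM


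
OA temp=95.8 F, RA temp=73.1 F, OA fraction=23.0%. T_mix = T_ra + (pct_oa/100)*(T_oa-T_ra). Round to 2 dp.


T_mix = 73.1 + (23.0/100)*(95.8-73.1) = 78.32 F

78.32 F


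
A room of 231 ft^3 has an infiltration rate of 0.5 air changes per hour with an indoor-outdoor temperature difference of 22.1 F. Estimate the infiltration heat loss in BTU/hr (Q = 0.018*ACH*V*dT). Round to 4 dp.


Q = 0.018 * 0.5 * 231 * 22.1 = 45.9459 BTU/hr

45.9459 BTU/hr


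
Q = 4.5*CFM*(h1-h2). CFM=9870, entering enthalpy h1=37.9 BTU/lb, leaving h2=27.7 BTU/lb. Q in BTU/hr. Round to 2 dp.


Q = 4.5 * 9870 * (37.9 - 27.7) = 453033.00 BTU/hr

453033.00 BTU/hr


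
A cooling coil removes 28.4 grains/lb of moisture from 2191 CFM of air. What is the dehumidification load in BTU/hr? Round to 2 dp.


Q = 0.68 * 2191 * 28.4 = 42312.59 BTU/hr

42312.59 BTU/hr


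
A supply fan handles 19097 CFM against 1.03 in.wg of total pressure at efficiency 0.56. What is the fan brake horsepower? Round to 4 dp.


BHP = 19097 * 1.03 / (6356 * 0.56) = 5.5262 hp

5.5262 hp


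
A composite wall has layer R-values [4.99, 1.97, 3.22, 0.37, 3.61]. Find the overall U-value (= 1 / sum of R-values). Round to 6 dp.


R_total = 4.99 + 1.97 + 3.22 + 0.37 + 3.61 = 14.16
U = 1/14.16 = 0.070621

0.070621


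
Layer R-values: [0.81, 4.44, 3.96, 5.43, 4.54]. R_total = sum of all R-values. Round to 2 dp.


R_total = 0.81 + 4.44 + 3.96 + 5.43 + 4.54 = 19.18

19.18


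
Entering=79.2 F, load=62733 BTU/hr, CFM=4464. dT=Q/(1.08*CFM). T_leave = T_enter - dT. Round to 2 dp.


dT = 62733/(1.08*4464) = 13.0121
T_leave = 79.2 - 13.0121 = 66.19 F

66.19 F


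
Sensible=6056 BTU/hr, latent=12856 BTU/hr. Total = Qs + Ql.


Qt = 6056 + 12856 = 18912 BTU/hr

18912 BTU/hr


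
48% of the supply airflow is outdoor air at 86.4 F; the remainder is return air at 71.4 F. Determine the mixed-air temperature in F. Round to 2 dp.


T_mix = 0.48*86.4 + 0.52*71.4 = 78.60 F

78.60 F


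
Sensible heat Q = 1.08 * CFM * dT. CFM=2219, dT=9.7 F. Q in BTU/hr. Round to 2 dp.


Q = 1.08 * 2219 * 9.7 = 23246.24 BTU/hr

23246.24 BTU/hr


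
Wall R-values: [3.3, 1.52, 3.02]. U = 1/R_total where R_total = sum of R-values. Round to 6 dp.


R_total = 3.3 + 1.52 + 3.02 = 7.84
U = 1/7.84 = 0.127551

0.127551


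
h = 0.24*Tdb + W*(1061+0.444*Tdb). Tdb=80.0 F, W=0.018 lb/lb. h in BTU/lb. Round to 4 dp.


h = 0.24*80.0 + 0.018*(1061+0.444*80.0) = 38.9374 BTU/lb

38.9374 BTU/lb


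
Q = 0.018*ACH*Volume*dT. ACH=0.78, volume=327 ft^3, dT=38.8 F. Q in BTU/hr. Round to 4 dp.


Q = 0.018 * 0.78 * 327 * 38.8 = 178.1339 BTU/hr

178.1339 BTU/hr


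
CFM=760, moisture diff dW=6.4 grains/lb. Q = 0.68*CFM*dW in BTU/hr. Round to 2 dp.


Q = 0.68 * 760 * 6.4 = 3307.52 BTU/hr

3307.52 BTU/hr


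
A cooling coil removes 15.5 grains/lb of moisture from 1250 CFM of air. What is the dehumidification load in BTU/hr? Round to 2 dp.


Q = 0.68 * 1250 * 15.5 = 13175.00 BTU/hr

13175.00 BTU/hr


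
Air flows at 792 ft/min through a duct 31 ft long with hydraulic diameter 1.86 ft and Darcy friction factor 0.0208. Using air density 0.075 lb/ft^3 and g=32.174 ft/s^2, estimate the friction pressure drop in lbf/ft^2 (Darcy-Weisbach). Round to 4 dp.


v_fps = 792/60 = 13.2 ft/s
dp = 0.0208*(31/1.86)*0.075*13.2^2/(2*32.174) = 0.0704 lbf/ft^2

0.0704 lbf/ft^2


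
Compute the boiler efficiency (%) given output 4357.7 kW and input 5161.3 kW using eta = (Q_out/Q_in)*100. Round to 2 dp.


eta = (4357.7/5161.3)*100 = 84.43 %

84.43 %


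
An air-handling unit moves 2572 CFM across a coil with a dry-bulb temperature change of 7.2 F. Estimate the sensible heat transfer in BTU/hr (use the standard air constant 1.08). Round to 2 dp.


Q = 1.08 * 2572 * 7.2 = 19999.87 BTU/hr

19999.87 BTU/hr


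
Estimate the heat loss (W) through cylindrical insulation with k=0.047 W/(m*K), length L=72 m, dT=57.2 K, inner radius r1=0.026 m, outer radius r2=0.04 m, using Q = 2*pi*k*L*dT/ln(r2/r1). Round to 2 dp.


Q = 2*pi*0.047*72*57.2/ln(0.04/0.026) = 2823.24 W

2823.24 W


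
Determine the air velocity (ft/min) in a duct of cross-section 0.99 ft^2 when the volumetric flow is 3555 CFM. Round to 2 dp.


V = 3555 / 0.99 = 3590.91 ft/min

3590.91 ft/min


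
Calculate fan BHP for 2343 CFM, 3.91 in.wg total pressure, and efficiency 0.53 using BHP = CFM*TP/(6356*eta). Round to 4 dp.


BHP = 2343 * 3.91 / (6356 * 0.53) = 2.7195 hp

2.7195 hp


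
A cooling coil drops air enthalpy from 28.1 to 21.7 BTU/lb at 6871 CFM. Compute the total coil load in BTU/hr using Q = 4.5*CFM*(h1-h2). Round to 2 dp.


Q = 4.5 * 6871 * (28.1 - 21.7) = 197884.80 BTU/hr

197884.80 BTU/hr


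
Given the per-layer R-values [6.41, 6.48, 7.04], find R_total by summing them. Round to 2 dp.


R_total = 6.41 + 6.48 + 7.04 = 19.93

19.93


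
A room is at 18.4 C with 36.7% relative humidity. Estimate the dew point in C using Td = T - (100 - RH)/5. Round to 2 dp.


Td = 18.4 - (100-36.7)/5 = 5.74 C

5.74 C


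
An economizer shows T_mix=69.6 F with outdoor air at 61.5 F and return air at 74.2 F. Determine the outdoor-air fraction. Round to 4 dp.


frac = (69.6 - 74.2) / (61.5 - 74.2) = 0.3622

0.3622


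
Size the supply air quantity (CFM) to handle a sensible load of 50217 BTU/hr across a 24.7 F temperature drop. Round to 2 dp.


CFM = 50217 / (1.08 * 24.7) = 1882.48

1882.48 CFM


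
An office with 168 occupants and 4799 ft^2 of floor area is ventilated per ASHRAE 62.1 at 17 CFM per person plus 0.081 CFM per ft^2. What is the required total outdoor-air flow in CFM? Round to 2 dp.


Total = 168*17 + 4799*0.081 = 3244.72 CFM

3244.72 CFM


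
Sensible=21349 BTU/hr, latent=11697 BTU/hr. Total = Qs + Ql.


Qt = 21349 + 11697 = 33046 BTU/hr

33046 BTU/hr


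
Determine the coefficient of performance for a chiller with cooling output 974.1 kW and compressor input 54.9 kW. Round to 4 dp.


COP = 974.1 / 54.9 = 17.7432

17.7432


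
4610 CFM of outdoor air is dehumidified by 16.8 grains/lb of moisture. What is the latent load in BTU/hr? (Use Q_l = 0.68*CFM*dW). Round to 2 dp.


Q = 0.68 * 4610 * 16.8 = 52664.64 BTU/hr

52664.64 BTU/hr


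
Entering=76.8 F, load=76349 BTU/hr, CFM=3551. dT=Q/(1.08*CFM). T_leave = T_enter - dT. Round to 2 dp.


dT = 76349/(1.08*3551) = 19.9081
T_leave = 76.8 - 19.9081 = 56.89 F

56.89 F


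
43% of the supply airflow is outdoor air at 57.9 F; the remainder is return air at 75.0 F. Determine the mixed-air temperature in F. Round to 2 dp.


T_mix = 0.43*57.9 + 0.57*75.0 = 67.65 F

67.65 F


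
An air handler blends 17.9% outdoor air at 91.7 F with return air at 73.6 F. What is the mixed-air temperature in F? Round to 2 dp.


T_mix = 73.6 + (17.9/100)*(91.7-73.6) = 76.84 F

76.84 F


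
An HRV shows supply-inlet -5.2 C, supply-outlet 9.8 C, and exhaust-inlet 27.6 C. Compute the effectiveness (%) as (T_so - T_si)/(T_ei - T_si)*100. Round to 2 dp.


eff = (9.8-(-5.2))/(27.6-(-5.2))*100 = 45.73 %

45.73 %


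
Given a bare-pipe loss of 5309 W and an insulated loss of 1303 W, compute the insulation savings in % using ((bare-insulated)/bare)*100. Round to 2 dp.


Savings = ((5309-1303)/5309)*100 = 75.46 %

75.46 %


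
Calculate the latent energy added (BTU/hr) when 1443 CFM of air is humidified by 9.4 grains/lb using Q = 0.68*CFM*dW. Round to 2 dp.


Q = 0.68 * 1443 * 9.4 = 9223.66 BTU/hr

9223.66 BTU/hr


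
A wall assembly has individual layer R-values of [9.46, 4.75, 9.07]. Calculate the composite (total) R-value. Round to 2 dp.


R_total = 9.46 + 4.75 + 9.07 = 23.28

23.28


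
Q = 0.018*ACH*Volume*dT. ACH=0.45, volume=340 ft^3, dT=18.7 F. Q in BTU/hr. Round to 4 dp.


Q = 0.018 * 0.45 * 340 * 18.7 = 51.4998 BTU/hr

51.4998 BTU/hr


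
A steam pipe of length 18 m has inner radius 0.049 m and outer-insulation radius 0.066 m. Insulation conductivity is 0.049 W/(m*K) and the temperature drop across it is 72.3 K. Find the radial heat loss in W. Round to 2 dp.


Q = 2*pi*0.049*18*72.3/ln(0.066/0.049) = 1345.28 W

1345.28 W


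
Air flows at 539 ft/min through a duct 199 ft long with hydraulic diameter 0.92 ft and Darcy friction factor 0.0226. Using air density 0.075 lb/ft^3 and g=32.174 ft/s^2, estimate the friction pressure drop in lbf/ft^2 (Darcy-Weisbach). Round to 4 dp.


v_fps = 539/60 = 8.9833 ft/s
dp = 0.0226*(199/0.92)*0.075*8.9833^2/(2*32.174) = 0.4598 lbf/ft^2

0.4598 lbf/ft^2


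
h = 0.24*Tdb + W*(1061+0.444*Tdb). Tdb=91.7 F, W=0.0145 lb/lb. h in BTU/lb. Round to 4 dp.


h = 0.24*91.7 + 0.0145*(1061+0.444*91.7) = 37.9829 BTU/lb

37.9829 BTU/lb


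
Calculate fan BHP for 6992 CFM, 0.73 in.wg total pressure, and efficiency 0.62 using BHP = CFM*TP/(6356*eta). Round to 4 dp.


BHP = 6992 * 0.73 / (6356 * 0.62) = 1.2952 hp

1.2952 hp


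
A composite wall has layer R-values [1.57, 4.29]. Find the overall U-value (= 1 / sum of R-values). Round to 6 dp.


R_total = 1.57 + 4.29 = 5.86
U = 1/5.86 = 0.170648

0.170648


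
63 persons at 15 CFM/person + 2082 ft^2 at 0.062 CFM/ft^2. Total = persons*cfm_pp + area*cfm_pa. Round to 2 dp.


Total = 63*15 + 2082*0.062 = 1074.08 CFM

1074.08 CFM


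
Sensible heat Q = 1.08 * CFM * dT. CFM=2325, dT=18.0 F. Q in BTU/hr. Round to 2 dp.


Q = 1.08 * 2325 * 18.0 = 45198.00 BTU/hr

45198.00 BTU/hr


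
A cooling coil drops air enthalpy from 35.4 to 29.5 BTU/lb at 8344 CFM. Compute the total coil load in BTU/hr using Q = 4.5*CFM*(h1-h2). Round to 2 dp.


Q = 4.5 * 8344 * (35.4 - 29.5) = 221533.20 BTU/hr

221533.20 BTU/hr


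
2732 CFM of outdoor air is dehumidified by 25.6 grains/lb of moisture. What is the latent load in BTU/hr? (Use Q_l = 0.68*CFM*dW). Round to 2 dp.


Q = 0.68 * 2732 * 25.6 = 47558.66 BTU/hr

47558.66 BTU/hr


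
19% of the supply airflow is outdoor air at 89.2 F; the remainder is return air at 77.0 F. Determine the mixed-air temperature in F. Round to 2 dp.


T_mix = 0.19*89.2 + 0.81*77.0 = 79.32 F

79.32 F


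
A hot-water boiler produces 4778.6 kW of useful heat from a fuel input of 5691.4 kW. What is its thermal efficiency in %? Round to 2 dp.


eta = (4778.6/5691.4)*100 = 83.96 %

83.96 %


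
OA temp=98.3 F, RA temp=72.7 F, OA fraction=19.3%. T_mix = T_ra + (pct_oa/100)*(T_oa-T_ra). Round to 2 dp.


T_mix = 72.7 + (19.3/100)*(98.3-72.7) = 77.64 F

77.64 F


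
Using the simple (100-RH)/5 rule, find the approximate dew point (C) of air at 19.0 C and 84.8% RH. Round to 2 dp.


Td = 19.0 - (100-84.8)/5 = 15.96 C

15.96 C


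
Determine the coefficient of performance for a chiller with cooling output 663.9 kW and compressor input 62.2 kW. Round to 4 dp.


COP = 663.9 / 62.2 = 10.6736

10.6736


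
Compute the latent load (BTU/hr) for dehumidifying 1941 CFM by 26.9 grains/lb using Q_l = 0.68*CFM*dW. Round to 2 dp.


Q = 0.68 * 1941 * 26.9 = 35504.77 BTU/hr

35504.77 BTU/hr


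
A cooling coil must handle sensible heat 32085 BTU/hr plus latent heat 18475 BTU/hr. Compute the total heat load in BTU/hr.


Qt = 32085 + 18475 = 50560 BTU/hr

50560 BTU/hr


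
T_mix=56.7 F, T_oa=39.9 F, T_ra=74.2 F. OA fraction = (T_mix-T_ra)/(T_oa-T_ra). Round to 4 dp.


frac = (56.7 - 74.2) / (39.9 - 74.2) = 0.5102

0.5102


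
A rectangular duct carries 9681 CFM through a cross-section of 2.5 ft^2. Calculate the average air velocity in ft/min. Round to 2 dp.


V = 9681 / 2.5 = 3872.40 ft/min

3872.40 ft/min


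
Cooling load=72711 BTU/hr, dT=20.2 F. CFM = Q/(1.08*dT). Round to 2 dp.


CFM = 72711 / (1.08 * 20.2) = 3332.92

3332.92 CFM


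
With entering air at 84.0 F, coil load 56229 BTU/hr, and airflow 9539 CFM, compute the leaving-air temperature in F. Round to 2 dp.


dT = 56229/(1.08*9539) = 5.4580
T_leave = 84.0 - 5.4580 = 78.54 F

78.54 F


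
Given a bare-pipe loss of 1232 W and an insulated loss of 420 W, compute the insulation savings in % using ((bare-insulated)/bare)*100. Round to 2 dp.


Savings = ((1232-420)/1232)*100 = 65.91 %

65.91 %


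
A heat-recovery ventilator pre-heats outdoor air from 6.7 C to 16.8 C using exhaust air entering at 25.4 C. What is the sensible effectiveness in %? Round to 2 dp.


eff = (16.8-6.7)/(25.4-6.7)*100 = 54.01 %

54.01 %


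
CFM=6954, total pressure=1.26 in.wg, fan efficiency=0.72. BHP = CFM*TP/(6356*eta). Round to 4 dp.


BHP = 6954 * 1.26 / (6356 * 0.72) = 1.9146 hp

1.9146 hp


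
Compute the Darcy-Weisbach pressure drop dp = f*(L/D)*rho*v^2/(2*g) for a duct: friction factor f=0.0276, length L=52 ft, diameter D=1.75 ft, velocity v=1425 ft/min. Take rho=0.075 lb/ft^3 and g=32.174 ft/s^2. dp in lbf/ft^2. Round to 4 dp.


v_fps = 1425/60 = 23.75 ft/s
dp = 0.0276*(52/1.75)*0.075*23.75^2/(2*32.174) = 0.5392 lbf/ft^2

0.5392 lbf/ft^2


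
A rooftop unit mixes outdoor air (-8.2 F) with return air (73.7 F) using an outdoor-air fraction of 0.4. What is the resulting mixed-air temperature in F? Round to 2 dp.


T_mix = 0.4*(-8.2) + 0.6*73.7 = 40.94 F

40.94 F


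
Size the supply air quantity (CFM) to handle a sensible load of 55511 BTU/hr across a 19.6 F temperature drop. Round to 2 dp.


CFM = 55511 / (1.08 * 19.6) = 2622.40

2622.40 CFM


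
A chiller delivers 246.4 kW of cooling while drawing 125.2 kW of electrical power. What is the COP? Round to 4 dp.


COP = 246.4 / 125.2 = 1.9681

1.9681


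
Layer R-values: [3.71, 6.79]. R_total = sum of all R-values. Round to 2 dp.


R_total = 3.71 + 6.79 = 10.50

10.50


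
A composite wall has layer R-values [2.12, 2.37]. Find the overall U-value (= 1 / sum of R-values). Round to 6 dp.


R_total = 2.12 + 2.37 = 4.49
U = 1/4.49 = 0.222717

0.222717


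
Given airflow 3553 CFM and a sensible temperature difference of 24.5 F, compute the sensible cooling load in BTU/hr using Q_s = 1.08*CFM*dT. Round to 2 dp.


Q = 1.08 * 3553 * 24.5 = 94012.38 BTU/hr

94012.38 BTU/hr


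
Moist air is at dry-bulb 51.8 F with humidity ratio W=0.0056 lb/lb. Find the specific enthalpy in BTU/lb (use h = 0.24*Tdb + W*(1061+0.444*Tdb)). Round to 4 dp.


h = 0.24*51.8 + 0.0056*(1061+0.444*51.8) = 18.5024 BTU/lb

18.5024 BTU/lb


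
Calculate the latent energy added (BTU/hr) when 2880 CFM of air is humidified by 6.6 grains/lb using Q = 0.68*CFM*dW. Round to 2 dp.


Q = 0.68 * 2880 * 6.6 = 12925.44 BTU/hr

12925.44 BTU/hr


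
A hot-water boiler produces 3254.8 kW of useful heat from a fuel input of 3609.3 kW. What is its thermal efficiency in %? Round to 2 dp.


eta = (3254.8/3609.3)*100 = 90.18 %

90.18 %


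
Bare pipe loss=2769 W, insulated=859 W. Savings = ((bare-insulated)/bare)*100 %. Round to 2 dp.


Savings = ((2769-859)/2769)*100 = 68.98 %

68.98 %


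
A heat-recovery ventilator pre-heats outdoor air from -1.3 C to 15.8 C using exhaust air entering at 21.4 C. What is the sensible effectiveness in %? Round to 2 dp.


eff = (15.8-(-1.3))/(21.4-(-1.3))*100 = 75.33 %

75.33 %


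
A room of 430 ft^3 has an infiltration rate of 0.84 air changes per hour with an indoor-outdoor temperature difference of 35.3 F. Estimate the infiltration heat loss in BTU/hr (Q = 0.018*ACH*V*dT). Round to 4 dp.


Q = 0.018 * 0.84 * 430 * 35.3 = 229.5065 BTU/hr

229.5065 BTU/hr


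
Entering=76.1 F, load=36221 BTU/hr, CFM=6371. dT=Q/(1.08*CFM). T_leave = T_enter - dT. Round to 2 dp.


dT = 36221/(1.08*6371) = 5.2642
T_leave = 76.1 - 5.2642 = 70.84 F

70.84 F


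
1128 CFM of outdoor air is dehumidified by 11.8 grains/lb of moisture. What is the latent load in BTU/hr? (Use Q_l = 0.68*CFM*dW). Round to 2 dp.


Q = 0.68 * 1128 * 11.8 = 9051.07 BTU/hr

9051.07 BTU/hr


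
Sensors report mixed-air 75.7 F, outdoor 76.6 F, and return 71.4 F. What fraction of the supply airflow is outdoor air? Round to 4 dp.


frac = (75.7 - 71.4) / (76.6 - 71.4) = 0.8269

0.8269


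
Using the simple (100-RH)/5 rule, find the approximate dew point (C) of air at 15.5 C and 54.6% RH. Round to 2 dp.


Td = 15.5 - (100-54.6)/5 = 6.42 C

6.42 C


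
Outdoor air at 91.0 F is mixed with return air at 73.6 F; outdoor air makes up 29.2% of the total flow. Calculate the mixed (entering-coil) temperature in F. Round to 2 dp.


T_mix = 73.6 + (29.2/100)*(91.0-73.6) = 78.68 F

78.68 F


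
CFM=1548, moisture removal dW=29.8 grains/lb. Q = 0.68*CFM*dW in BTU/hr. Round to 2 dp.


Q = 0.68 * 1548 * 29.8 = 31368.67 BTU/hr

31368.67 BTU/hr


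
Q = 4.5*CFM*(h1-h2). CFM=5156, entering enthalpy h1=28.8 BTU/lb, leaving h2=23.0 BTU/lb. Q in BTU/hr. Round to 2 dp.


Q = 4.5 * 5156 * (28.8 - 23.0) = 134571.60 BTU/hr

134571.60 BTU/hr


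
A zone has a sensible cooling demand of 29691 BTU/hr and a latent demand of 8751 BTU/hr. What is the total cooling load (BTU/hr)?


Qt = 29691 + 8751 = 38442 BTU/hr

38442 BTU/hr


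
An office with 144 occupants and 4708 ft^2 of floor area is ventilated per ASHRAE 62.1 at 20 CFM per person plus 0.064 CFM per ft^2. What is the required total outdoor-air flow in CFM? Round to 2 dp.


Total = 144*20 + 4708*0.064 = 3181.31 CFM

3181.31 CFM


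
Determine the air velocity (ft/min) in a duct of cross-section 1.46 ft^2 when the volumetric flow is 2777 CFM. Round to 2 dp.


V = 2777 / 1.46 = 1902.05 ft/min

1902.05 ft/min


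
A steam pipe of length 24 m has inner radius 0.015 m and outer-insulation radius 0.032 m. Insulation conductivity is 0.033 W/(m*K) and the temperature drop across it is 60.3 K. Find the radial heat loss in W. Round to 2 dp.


Q = 2*pi*0.033*24*60.3/ln(0.032/0.015) = 396.03 W

396.03 W


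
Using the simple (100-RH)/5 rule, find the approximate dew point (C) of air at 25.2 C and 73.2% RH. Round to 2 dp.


Td = 25.2 - (100-73.2)/5 = 19.84 C

19.84 C


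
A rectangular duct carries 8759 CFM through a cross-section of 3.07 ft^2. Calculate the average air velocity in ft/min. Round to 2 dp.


V = 8759 / 3.07 = 2853.09 ft/min

2853.09 ft/min


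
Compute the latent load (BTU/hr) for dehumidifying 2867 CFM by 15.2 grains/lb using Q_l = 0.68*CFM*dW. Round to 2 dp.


Q = 0.68 * 2867 * 15.2 = 29633.31 BTU/hr

29633.31 BTU/hr


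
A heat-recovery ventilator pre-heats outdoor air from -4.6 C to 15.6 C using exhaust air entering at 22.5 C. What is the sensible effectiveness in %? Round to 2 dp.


eff = (15.6-(-4.6))/(22.5-(-4.6))*100 = 74.54 %

74.54 %


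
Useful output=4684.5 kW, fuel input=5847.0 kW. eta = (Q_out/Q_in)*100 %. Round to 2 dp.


eta = (4684.5/5847.0)*100 = 80.12 %

80.12 %


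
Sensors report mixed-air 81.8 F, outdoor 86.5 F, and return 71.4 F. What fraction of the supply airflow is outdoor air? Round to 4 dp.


frac = (81.8 - 71.4) / (86.5 - 71.4) = 0.6887

0.6887


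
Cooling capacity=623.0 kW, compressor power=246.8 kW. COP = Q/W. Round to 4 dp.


COP = 623.0 / 246.8 = 2.5243

2.5243


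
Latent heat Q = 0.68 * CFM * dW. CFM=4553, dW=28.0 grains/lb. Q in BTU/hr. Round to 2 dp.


Q = 0.68 * 4553 * 28.0 = 86689.12 BTU/hr

86689.12 BTU/hr


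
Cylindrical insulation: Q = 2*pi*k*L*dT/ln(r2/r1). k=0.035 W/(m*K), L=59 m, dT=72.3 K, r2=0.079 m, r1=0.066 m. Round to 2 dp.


Q = 2*pi*0.035*59*72.3/ln(0.079/0.066) = 5217.53 W

5217.53 W


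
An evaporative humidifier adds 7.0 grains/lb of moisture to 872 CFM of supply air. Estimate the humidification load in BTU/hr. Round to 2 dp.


Q = 0.68 * 872 * 7.0 = 4150.72 BTU/hr

4150.72 BTU/hr


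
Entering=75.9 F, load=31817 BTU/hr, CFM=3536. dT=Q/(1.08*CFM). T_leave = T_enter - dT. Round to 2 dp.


dT = 31817/(1.08*3536) = 8.3315
T_leave = 75.9 - 8.3315 = 67.57 F

67.57 F


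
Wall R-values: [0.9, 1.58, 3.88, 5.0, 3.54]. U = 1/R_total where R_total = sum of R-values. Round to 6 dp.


R_total = 0.9 + 1.58 + 3.88 + 5.0 + 3.54 = 14.90
U = 1/14.90 = 0.067114

0.067114


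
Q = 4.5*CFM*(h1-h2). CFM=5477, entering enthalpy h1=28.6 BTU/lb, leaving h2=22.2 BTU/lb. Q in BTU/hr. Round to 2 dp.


Q = 4.5 * 5477 * (28.6 - 22.2) = 157737.60 BTU/hr

157737.60 BTU/hr


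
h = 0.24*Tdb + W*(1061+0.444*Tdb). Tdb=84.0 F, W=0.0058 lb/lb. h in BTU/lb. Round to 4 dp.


h = 0.24*84.0 + 0.0058*(1061+0.444*84.0) = 26.5301 BTU/lb

26.5301 BTU/lb


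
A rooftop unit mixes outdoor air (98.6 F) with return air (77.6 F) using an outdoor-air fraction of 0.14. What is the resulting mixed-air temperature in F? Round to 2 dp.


T_mix = 0.14*98.6 + 0.86*77.6 = 80.54 F

80.54 F


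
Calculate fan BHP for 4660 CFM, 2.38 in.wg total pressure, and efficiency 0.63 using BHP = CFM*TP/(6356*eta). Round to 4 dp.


BHP = 4660 * 2.38 / (6356 * 0.63) = 2.7697 hp

2.7697 hp


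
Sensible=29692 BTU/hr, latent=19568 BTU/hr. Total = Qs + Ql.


Qt = 29692 + 19568 = 49260 BTU/hr

49260 BTU/hr


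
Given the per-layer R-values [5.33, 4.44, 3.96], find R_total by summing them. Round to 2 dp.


R_total = 5.33 + 4.44 + 3.96 = 13.73

13.73


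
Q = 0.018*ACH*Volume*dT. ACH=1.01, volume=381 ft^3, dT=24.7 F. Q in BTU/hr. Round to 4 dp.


Q = 0.018 * 1.01 * 381 * 24.7 = 171.0865 BTU/hr

171.0865 BTU/hr


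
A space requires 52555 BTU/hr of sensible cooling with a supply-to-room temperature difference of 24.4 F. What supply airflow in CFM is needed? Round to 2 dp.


CFM = 52555 / (1.08 * 24.4) = 1994.35

1994.35 CFM


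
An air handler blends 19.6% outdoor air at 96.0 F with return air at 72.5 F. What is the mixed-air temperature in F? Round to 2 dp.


T_mix = 72.5 + (19.6/100)*(96.0-72.5) = 77.11 F

77.11 F
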